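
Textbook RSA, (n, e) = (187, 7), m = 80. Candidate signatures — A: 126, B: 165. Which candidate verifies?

A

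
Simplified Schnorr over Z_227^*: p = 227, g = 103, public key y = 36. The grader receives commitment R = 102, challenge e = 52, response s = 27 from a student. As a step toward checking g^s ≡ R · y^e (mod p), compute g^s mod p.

26

103^2 = 10609 ≡ 167
103^4 ≡ 167^2 = 27889 ≡ 195
103^8 ≡ 195^2 = 38025 ≡ 116
103^16 ≡ 116^2 = 13456 ≡ 63
27 = 16 + 8 + 2 + 1, so 103^27 ≡ 63·116·167·103 ≡ 26 (mod 227)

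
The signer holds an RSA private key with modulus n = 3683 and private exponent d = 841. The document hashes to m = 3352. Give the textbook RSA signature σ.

3352

Squares mod 3683: m^1≡3352, m^2≡2754, m^4≡1219, m^8≡1712, m^16≡2959, m^32≡1190, m^64≡1828, m^128≡1103, m^256≡1219, m^512≡1712
841 = 512 + 256 + 64 + 8 + 1, so m^841 ≡ 1712·1219·1828·1712·3352 ≡ 3352 (mod 3683)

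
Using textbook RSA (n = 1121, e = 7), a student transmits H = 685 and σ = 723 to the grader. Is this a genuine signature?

σ^2 ≡ 723^2 = 522729 ≡ 343
σ^4 ≡ 343^2 = 117649 ≡ 1065
7 = 4 + 2 + 1, so σ^7 ≡ 1065·343·723 ≡ 685 (mod 1121)
Since 685 equals the digest 685, verification succeeds.

genuine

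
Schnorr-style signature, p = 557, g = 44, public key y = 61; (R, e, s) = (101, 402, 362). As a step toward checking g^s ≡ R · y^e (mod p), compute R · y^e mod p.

4

61^402 mod 557 = 171
R · y^e ≡ 101·171 = 17271 ≡ 4 (mod 557)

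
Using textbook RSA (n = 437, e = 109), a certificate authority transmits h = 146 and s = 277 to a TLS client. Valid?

no

s^109 mod 437 = 277
The recovered value 277 does not match the digest 146.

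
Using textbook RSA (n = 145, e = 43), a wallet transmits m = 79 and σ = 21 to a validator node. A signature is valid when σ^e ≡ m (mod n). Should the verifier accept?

reject

Squares mod 145: σ^1≡21, σ^2≡6, σ^4≡36, σ^8≡136, σ^16≡81, σ^32≡36
43 = 32 + 8 + 2 + 1, so σ^43 ≡ 36·136·6·21 ≡ 66 (mod 145)
The recovered value 66 does not match the digest 79.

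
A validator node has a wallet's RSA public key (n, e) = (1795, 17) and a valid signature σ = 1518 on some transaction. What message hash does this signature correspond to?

σ^17 mod 1795 = 1273

1273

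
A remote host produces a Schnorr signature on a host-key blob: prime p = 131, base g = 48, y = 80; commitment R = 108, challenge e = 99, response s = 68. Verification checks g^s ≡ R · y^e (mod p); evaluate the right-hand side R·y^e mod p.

Squares mod 131: 80^1≡80, 80^2≡112, 80^4≡99, 80^8≡107, 80^16≡52, 80^32≡84, 80^64≡113
99 = 64 + 32 + 2 + 1, so 80^99 ≡ 113·84·112·80 ≡ 107 (mod 131)
R · y^e ≡ 108·107 = 11556 ≡ 28 (mod 131)

28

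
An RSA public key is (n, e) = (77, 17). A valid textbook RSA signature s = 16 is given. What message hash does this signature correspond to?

25

s^2 ≡ 16^2 = 256 ≡ 25
s^4 ≡ 25^2 = 625 ≡ 9
s^8 ≡ 9^2 = 81 ≡ 4
s^16 ≡ 4^2 = 16
17 = 16 + 1, so s^17 ≡ 16·16 ≡ 25 (mod 77)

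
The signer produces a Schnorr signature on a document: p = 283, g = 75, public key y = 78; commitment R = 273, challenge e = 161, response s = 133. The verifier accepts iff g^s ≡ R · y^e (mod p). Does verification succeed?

passes

g^s mod p:
75^133 mod 283 = 194
R · y^e mod p:
78^161 mod 283 = 207
273·207 = 56511 ≡ 194 (mod 283)
194 ≡ 194 (mod 283); signature holds.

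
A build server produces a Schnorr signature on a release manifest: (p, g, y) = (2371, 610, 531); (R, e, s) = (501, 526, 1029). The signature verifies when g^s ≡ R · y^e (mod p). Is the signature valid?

invalid

g^s mod p:
610^2 = 372100 ≡ 2224
610^4 ≡ 2224^2 = 4946176 ≡ 270
610^8 ≡ 270^2 = 72900 ≡ 1770
610^16 ≡ 1770^2 = 3132900 ≡ 809
610^32 ≡ 809^2 = 654481 ≡ 85
610^64 ≡ 85^2 = 7225 ≡ 112
610^128 ≡ 112^2 = 12544 ≡ 689
610^256 ≡ 689^2 = 474721 ≡ 521
610^512 ≡ 521^2 = 271441 ≡ 1147
610^1024 ≡ 1147^2 = 1315609 ≡ 2075
1029 = 1024 + 4 + 1, so 610^1029 ≡ 2075·270·610 ≡ 1302 (mod 2371)
R · y^e mod p:
531^2 = 281961 ≡ 2183
531^4 ≡ 2183^2 = 4765489 ≡ 2150
531^8 ≡ 2150^2 = 4622500 ≡ 1421
531^16 ≡ 1421^2 = 2019241 ≡ 1520
531^32 ≡ 1520^2 = 2310400 ≡ 1046
531^64 ≡ 1046^2 = 1094116 ≡ 1085
531^128 ≡ 1085^2 = 1177225 ≡ 1209
531^256 ≡ 1209^2 = 1461681 ≡ 1145
531^512 ≡ 1145^2 = 1311025 ≡ 2233
526 = 512 + 8 + 4 + 2, so 531^526 ≡ 2233·1421·2150·2183 ≡ 1822 (mod 2371)
501·1822 = 912822 ≡ 2358 (mod 2371)
1302 ≠ 2358; the check fails.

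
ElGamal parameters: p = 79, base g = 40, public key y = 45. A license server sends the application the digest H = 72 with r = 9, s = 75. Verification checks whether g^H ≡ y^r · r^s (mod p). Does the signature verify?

verifies

Left side g^H mod p:
40^72 mod 79 = 64
Right side y^r · r^s mod p:
45^9 mod 79 = 46
9^75 mod 79 = 22
46·22 = 1012 ≡ 64 (mod 79)
64 ≡ 64 (mod 79), so the signature is genuine.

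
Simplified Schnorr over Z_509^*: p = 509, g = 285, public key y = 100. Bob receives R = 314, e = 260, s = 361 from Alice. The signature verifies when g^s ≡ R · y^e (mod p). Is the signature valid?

valid

g^s mod p:
285^361 mod 509 = 133
R · y^e mod p:
100^260 mod 509 = 122
314·122 = 38308 ≡ 133 (mod 509)
133 ≡ 133 (mod 509); signature holds.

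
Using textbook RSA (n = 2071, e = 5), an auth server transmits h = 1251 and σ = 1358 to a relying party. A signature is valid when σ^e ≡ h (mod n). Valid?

yes

σ^2 ≡ 1358^2 = 1844164 ≡ 974
σ^4 ≡ 974^2 = 948676 ≡ 158
5 = 4 + 1, so σ^5 ≡ 158·1358 ≡ 1251 (mod 2071)
Since 1251 equals the digest 1251, verification succeeds.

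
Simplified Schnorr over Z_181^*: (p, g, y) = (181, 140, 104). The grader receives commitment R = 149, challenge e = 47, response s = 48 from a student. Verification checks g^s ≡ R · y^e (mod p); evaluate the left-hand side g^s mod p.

140^2 = 19600 ≡ 52
140^4 ≡ 52^2 = 2704 ≡ 170
140^8 ≡ 170^2 = 28900 ≡ 121
140^16 ≡ 121^2 = 14641 ≡ 161
140^32 ≡ 161^2 = 25921 ≡ 38
48 = 32 + 16, so 140^48 ≡ 38·161 ≡ 145 (mod 181)

145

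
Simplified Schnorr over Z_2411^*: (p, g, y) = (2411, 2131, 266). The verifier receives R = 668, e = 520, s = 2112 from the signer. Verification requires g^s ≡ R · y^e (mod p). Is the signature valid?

invalid

g^s mod p:
Squares mod 2411: 2131^1≡2131, 2131^2≡1248, 2131^4≡2409, 2131^8≡4, 2131^16≡16, 2131^32≡256, 2131^64≡439, 2131^128≡2252, 2131^256≡1171, 2131^512≡1793, 2131^1024≡986, 2131^2048≡563
2112 = 2048 + 64, so 2131^2112 ≡ 563·439 ≡ 1235 (mod 2411)
R · y^e mod p:
Squares mod 2411: 266^1≡266, 266^2≡837, 266^4≡1379, 266^8≡1773, 266^16≡1996, 266^32≡1044, 266^64≡164, 266^128≡375, 266^256≡787, 266^512≡2153
520 = 512 + 8, so 266^520 ≡ 2153·1773 ≡ 656 (mod 2411)
668·656 = 438208 ≡ 1817 (mod 2411)
1235 ≠ 1817; the check fails.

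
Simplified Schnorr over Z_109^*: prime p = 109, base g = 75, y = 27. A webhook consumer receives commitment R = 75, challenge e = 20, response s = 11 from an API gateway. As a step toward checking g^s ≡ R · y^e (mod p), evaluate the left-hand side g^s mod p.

75^2 = 5625 ≡ 66
75^4 ≡ 66^2 = 4356 ≡ 105
75^8 ≡ 105^2 = 11025 ≡ 16
11 = 8 + 2 + 1, so 75^11 ≡ 16·66·75 ≡ 66 (mod 109)

66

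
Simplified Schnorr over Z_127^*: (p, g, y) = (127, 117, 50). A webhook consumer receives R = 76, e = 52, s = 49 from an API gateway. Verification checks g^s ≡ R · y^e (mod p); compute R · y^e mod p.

107

50^2 = 2500 ≡ 87
50^4 ≡ 87^2 = 7569 ≡ 76
50^8 ≡ 76^2 = 5776 ≡ 61
50^16 ≡ 61^2 = 3721 ≡ 38
50^32 ≡ 38^2 = 1444 ≡ 47
52 = 32 + 16 + 4, so 50^52 ≡ 47·38·76 ≡ 100 (mod 127)
R · y^e ≡ 76·100 = 7600 ≡ 107 (mod 127)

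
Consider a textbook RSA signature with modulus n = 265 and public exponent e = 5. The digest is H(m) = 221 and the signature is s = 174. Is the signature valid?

invalid

Squares mod 265: s^1≡174, s^2≡66, s^4≡116
5 = 4 + 1, so s^5 ≡ 116·174 ≡ 44 (mod 265)
44 ≠ 221, so verification fails.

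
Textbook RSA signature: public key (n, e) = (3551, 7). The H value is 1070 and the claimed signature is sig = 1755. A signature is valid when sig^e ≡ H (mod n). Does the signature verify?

does not verify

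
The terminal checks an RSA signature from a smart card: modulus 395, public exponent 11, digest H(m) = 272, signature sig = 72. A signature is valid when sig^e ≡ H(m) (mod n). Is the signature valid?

Squares mod 395: sig^1≡72, sig^2≡49, sig^4≡31, sig^8≡171
11 = 8 + 2 + 1, so sig^11 ≡ 171·49·72 ≡ 123 (mod 395)
sig^11 mod 395 = 123, but H(m) = 272.

invalid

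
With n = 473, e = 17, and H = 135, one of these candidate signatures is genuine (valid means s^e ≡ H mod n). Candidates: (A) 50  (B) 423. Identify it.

B

Candidate A: 50^2 = 2500 ≡ 135; 50^4 ≡ 135^2 = 18225 ≡ 251; 50^8 ≡ 251^2 = 63001 ≡ 92; 50^16 ≡ 92^2 = 8464 ≡ 423; 17 = 16 + 1, so 50^17 ≡ 423·50 ≡ 338 (mod 473)
Candidate B: 423^2 = 178929 ≡ 135; 423^4 ≡ 135^2 = 18225 ≡ 251; 423^8 ≡ 251^2 = 63001 ≡ 92; 423^16 ≡ 92^2 = 8464 ≡ 423; 17 = 16 + 1, so 423^17 ≡ 423·423 ≡ 135 (mod 473)
  → matches H = 135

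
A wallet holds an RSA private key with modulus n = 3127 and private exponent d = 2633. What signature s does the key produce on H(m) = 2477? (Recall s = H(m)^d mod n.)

1592

Squares mod 3127: (H(m))^1≡2477, (H(m))^2≡355, (H(m))^4≡945, (H(m))^8≡1830, (H(m))^16≡3010, (H(m))^32≡1181, (H(m))^64≡119, (H(m))^128≡1653, (H(m))^256≡2538, (H(m))^512≡2951, (H(m))^1024≡2833, (H(m))^2048≡2007
2633 = 2048 + 512 + 64 + 8 + 1, so (H(m))^2633 ≡ 2007·2951·119·1830·2477 ≡ 1592 (mod 3127)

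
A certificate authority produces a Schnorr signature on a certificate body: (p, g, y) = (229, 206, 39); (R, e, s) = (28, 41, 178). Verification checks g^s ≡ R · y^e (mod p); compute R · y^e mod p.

39^2 = 1521 ≡ 147
39^4 ≡ 147^2 = 21609 ≡ 83
39^8 ≡ 83^2 = 6889 ≡ 19
39^16 ≡ 19^2 = 361 ≡ 132
39^32 ≡ 132^2 = 17424 ≡ 20
41 = 32 + 8 + 1, so 39^41 ≡ 20·19·39 ≡ 164 (mod 229)
R · y^e ≡ 28·164 = 4592 ≡ 12 (mod 229)

12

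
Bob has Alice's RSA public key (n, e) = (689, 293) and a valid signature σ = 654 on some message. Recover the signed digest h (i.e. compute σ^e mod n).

σ^2 ≡ 654^2 = 427716 ≡ 536
σ^4 ≡ 536^2 = 287296 ≡ 672
σ^8 ≡ 672^2 = 451584 ≡ 289
σ^16 ≡ 289^2 = 83521 ≡ 152
σ^32 ≡ 152^2 = 23104 ≡ 367
σ^64 ≡ 367^2 = 134689 ≡ 334
σ^128 ≡ 334^2 = 111556 ≡ 627
σ^256 ≡ 627^2 = 393129 ≡ 399
293 = 256 + 32 + 4 + 1, so σ^293 ≡ 399·367·672·654 ≡ 140 (mod 689)

140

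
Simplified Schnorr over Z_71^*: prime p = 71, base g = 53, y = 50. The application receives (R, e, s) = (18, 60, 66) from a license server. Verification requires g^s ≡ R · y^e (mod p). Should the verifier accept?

g^s mod p:
53^2 = 2809 ≡ 40
53^4 ≡ 40^2 = 1600 ≡ 38
53^8 ≡ 38^2 = 1444 ≡ 24
53^16 ≡ 24^2 = 576 ≡ 8
53^32 ≡ 8^2 = 64
53^64 ≡ 64^2 = 4096 ≡ 49
66 = 64 + 2, so 53^66 ≡ 49·40 ≡ 43 (mod 71)
R · y^e mod p:
50^2 = 2500 ≡ 15
50^4 ≡ 15^2 = 225 ≡ 12
50^8 ≡ 12^2 = 144 ≡ 2
50^16 ≡ 2^2 = 4
50^32 ≡ 4^2 = 16
60 = 32 + 16 + 8 + 4, so 50^60 ≡ 16·4·2·12 ≡ 45 (mod 71)
18·45 = 810 ≡ 29 (mod 71)
43 ≠ 29; the check fails.

reject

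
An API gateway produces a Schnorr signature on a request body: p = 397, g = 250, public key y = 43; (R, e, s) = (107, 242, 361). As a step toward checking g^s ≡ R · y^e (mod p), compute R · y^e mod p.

65

Squares mod 397: 43^1≡43, 43^2≡261, 43^4≡234, 43^8≡367, 43^16≡106, 43^32≡120, 43^64≡108, 43^128≡151
242 = 128 + 64 + 32 + 16 + 2, so 43^242 ≡ 151·108·120·106·261 ≡ 34 (mod 397)
R · y^e ≡ 107·34 = 3638 ≡ 65 (mod 397)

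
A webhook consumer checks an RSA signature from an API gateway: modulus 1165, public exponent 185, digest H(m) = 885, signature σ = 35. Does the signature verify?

Squares mod 1165: σ^1≡35, σ^2≡60, σ^4≡105, σ^8≡540, σ^16≡350, σ^32≡175, σ^64≡335, σ^128≡385
185 = 128 + 32 + 16 + 8 + 1, so σ^185 ≡ 385·175·350·540·35 ≡ 280 (mod 1165)
The recovered value 280 does not match the digest 885.

does not verify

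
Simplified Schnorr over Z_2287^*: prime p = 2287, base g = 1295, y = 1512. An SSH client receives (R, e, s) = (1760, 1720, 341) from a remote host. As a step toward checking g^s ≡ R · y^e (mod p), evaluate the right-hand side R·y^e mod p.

1512^2 = 2286144 ≡ 1431
1512^4 ≡ 1431^2 = 2047761 ≡ 896
1512^8 ≡ 896^2 = 802816 ≡ 79
1512^16 ≡ 79^2 = 6241 ≡ 1667
1512^32 ≡ 1667^2 = 2778889 ≡ 184
1512^64 ≡ 184^2 = 33856 ≡ 1838
1512^128 ≡ 1838^2 = 3378244 ≡ 345
1512^256 ≡ 345^2 = 119025 ≡ 101
1512^512 ≡ 101^2 = 10201 ≡ 1053
1512^1024 ≡ 1053^2 = 1108809 ≡ 1901
1720 = 1024 + 512 + 128 + 32 + 16 + 8, so 1512^1720 ≡ 1901·1053·345·184·1667·79 ≡ 891 (mod 2287)
R · y^e ≡ 1760·891 = 1568160 ≡ 1565 (mod 2287)

1565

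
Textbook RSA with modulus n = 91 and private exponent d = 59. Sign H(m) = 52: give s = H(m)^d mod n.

26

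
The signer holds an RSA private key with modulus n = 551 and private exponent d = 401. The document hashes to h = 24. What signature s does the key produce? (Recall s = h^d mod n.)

199

h^2 ≡ 24^2 = 576 ≡ 25
h^4 ≡ 25^2 = 625 ≡ 74
h^8 ≡ 74^2 = 5476 ≡ 517
h^16 ≡ 517^2 = 267289 ≡ 54
h^32 ≡ 54^2 = 2916 ≡ 161
h^64 ≡ 161^2 = 25921 ≡ 24
h^128 ≡ 24^2 = 576 ≡ 25
h^256 ≡ 25^2 = 625 ≡ 74
401 = 256 + 128 + 16 + 1, so h^401 ≡ 74·25·54·24 ≡ 199 (mod 551)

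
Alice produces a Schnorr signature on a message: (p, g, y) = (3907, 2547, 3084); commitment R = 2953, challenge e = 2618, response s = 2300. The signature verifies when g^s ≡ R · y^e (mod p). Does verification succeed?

fails

g^s mod p:
Squares mod 3907: 2547^1≡2547, 2547^2≡1589, 2547^4≡999, 2547^8≡1716, 2547^16≡2685, 2547^32≡810, 2547^64≡3631, 2547^128≡1943, 2547^256≡1087, 2547^512≡1655, 2547^1024≡218, 2547^2048≡640
2300 = 2048 + 128 + 64 + 32 + 16 + 8 + 4, so 2547^2300 ≡ 640·1943·3631·810·2685·1716·999 ≡ 669 (mod 3907)
R · y^e mod p:
Squares mod 3907: 3084^1≡3084, 3084^2≡1418, 3084^4≡2526, 3084^8≡545, 3084^16≡93, 3084^32≡835, 3084^64≡1779, 3084^128≡171, 3084^256≡1892, 3084^512≡852, 3084^1024≡3109, 3084^2048≡3870
2618 = 2048 + 512 + 32 + 16 + 8 + 2, so 3084^2618 ≡ 3870·852·835·93·545·1418 ≡ 2539 (mod 3907)
2953·2539 = 7497667 ≡ 134 (mod 3907)
669 ≠ 134; the check fails.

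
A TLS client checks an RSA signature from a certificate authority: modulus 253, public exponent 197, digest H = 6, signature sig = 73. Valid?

yes

Squares mod 253: sig^1≡73, sig^2≡16, sig^4≡3, sig^8≡9, sig^16≡81, sig^32≡236, sig^64≡36, sig^128≡31
197 = 128 + 64 + 4 + 1, so sig^197 ≡ 31·36·3·73 ≡ 6 (mod 253)
6 = H, so the signature checks out.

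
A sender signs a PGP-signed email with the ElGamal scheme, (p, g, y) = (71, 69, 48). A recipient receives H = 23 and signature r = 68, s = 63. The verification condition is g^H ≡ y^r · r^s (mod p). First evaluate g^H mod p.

Squares mod 71: 69^1≡69, 69^2≡4, 69^4≡16, 69^8≡43, 69^16≡3
23 = 16 + 4 + 2 + 1, so 69^23 ≡ 3·16·4·69 ≡ 42 (mod 71)

42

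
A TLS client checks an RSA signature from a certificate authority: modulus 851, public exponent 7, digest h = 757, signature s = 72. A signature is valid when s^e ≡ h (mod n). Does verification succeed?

fails

s^2 ≡ 72^2 = 5184 ≡ 78
s^4 ≡ 78^2 = 6084 ≡ 127
7 = 4 + 2 + 1, so s^7 ≡ 127·78·72 ≡ 94 (mod 851)
The recovered value 94 does not match the digest 757.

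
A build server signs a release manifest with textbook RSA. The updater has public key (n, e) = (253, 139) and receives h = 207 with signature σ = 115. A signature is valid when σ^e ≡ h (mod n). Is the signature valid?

valid

σ^2 ≡ 115^2 = 13225 ≡ 69
σ^4 ≡ 69^2 = 4761 ≡ 207
σ^8 ≡ 207^2 = 42849 ≡ 92
σ^16 ≡ 92^2 = 8464 ≡ 115
σ^32 ≡ 115^2 = 13225 ≡ 69
σ^64 ≡ 69^2 = 4761 ≡ 207
σ^128 ≡ 207^2 = 42849 ≡ 92
139 = 128 + 8 + 2 + 1, so σ^139 ≡ 92·92·69·115 ≡ 207 (mod 253)
Since 207 equals the digest 207, verification succeeds.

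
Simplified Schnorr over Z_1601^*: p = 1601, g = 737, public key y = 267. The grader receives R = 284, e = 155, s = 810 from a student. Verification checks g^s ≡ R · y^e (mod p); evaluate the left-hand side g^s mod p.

Squares mod 1601: 737^1≡737, 737^2≡430, 737^4≡785, 737^8≡1441, 737^16≡1585, 737^32≡256, 737^64≡1496, 737^128≡1419, 737^256≡1104, 737^512≡455
810 = 512 + 256 + 32 + 8 + 2, so 737^810 ≡ 455·1104·256·1441·430 ≡ 1558 (mod 1601)

1558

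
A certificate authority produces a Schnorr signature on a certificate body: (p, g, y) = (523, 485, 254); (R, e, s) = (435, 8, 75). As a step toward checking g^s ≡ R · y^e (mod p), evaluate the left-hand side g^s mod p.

387

485^75 mod 523 = 387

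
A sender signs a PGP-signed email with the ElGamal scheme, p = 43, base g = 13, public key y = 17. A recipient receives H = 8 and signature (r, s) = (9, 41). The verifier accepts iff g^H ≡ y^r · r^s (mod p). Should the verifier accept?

accept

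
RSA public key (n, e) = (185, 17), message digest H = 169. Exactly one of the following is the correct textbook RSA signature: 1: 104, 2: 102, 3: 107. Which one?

Candidate 1: Squares mod 185: 104^1≡104, 104^2≡86, 104^4≡181, 104^8≡16, 104^16≡71; 17 = 16 + 1, so 104^17 ≡ 71·104 ≡ 169 (mod 185)
  → matches H = 169
Candidate 2: Squares mod 185: 102^1≡102, 102^2≡44, 102^4≡86, 102^8≡181, 102^16≡16; 17 = 16 + 1, so 102^17 ≡ 16·102 ≡ 152 (mod 185)
Candidate 3: Squares mod 185: 107^1≡107, 107^2≡164, 107^4≡71, 107^8≡46, 107^16≡81; 17 = 16 + 1, so 107^17 ≡ 81·107 ≡ 157 (mod 185)

1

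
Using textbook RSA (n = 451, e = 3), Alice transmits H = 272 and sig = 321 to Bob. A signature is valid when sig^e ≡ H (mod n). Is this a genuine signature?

sig^2 ≡ 321^2 = 103041 ≡ 213
3 = 2 + 1, so sig^3 ≡ 213·321 ≡ 272 (mod 451)
Since 272 equals the digest 272, verification succeeds.

genuine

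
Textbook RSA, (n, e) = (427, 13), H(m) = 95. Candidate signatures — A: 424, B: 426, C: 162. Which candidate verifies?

A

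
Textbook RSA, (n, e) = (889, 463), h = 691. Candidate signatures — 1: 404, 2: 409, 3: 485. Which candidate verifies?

Candidate 1: Squares mod 889: 404^1≡404, 404^2≡529, 404^4≡695, 404^8≡298, 404^16≡793, 404^32≡326, 404^64≡485, 404^128≡529, 404^256≡695; 463 = 256 + 128 + 64 + 8 + 4 + 2 + 1, so 404^463 ≡ 695·529·485·298·695·529·404 ≡ 691 (mod 889)
  → matches h = 691
Candidate 2: Squares mod 889: 409^1≡409, 409^2≡149, 409^4≡865, 409^8≡576, 409^16≡179, 409^32≡37, 409^64≡480, 409^128≡149, 409^256≡865; 463 = 256 + 128 + 64 + 8 + 4 + 2 + 1, so 409^463 ≡ 865·149·480·576·865·149·409 ≡ 24 (mod 889)
Candidate 3: Squares mod 889: 485^1≡485, 485^2≡529, 485^4≡695, 485^8≡298, 485^16≡793, 485^32≡326, 485^64≡485, 485^128≡529, 485^256≡695; 463 = 256 + 128 + 64 + 8 + 4 + 2 + 1, so 485^463 ≡ 695·529·485·298·695·529·485 ≡ 198 (mod 889)

1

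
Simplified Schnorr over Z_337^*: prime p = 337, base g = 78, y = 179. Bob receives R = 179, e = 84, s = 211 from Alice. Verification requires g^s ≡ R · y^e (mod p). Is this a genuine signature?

g^s mod p:
78^2 = 6084 ≡ 18
78^4 ≡ 18^2 = 324
78^8 ≡ 324^2 = 104976 ≡ 169
78^16 ≡ 169^2 = 28561 ≡ 253
78^32 ≡ 253^2 = 64009 ≡ 316
78^64 ≡ 316^2 = 99856 ≡ 104
78^128 ≡ 104^2 = 10816 ≡ 32
211 = 128 + 64 + 16 + 2 + 1, so 78^211 ≡ 32·104·253·18·78 ≡ 86 (mod 337)
R · y^e mod p:
179^2 = 32041 ≡ 26
179^4 ≡ 26^2 = 676 ≡ 2
179^8 ≡ 2^2 = 4
179^16 ≡ 4^2 = 16
179^32 ≡ 16^2 = 256
179^64 ≡ 256^2 = 65536 ≡ 158
84 = 64 + 16 + 4, so 179^84 ≡ 158·16·2 ≡ 1 (mod 337)
179·1 = 179 ≡ 179 (mod 337)
86 ≠ 179; the check fails.

forged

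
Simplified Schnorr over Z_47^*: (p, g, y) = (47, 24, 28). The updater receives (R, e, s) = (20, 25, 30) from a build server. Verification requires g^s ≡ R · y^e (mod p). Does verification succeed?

fails

g^s mod p:
Squares mod 47: 24^1≡24, 24^2≡12, 24^4≡3, 24^8≡9, 24^16≡34
30 = 16 + 8 + 4 + 2, so 24^30 ≡ 34·9·3·12 ≡ 18 (mod 47)
R · y^e mod p:
Squares mod 47: 28^1≡28, 28^2≡32, 28^4≡37, 28^8≡6, 28^16≡36
25 = 16 + 8 + 1, so 28^25 ≡ 36·6·28 ≡ 32 (mod 47)
20·32 = 640 ≡ 29 (mod 47)
18 ≠ 29; the check fails.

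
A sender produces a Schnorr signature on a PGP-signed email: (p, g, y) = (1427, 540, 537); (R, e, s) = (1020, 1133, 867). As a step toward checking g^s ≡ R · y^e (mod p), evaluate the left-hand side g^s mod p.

1346

540^2 = 291600 ≡ 492
540^4 ≡ 492^2 = 242064 ≡ 901
540^8 ≡ 901^2 = 811801 ≡ 1265
540^16 ≡ 1265^2 = 1600225 ≡ 558
540^32 ≡ 558^2 = 311364 ≡ 278
540^64 ≡ 278^2 = 77284 ≡ 226
540^128 ≡ 226^2 = 51076 ≡ 1131
540^256 ≡ 1131^2 = 1279161 ≡ 569
540^512 ≡ 569^2 = 323761 ≡ 1259
867 = 512 + 256 + 64 + 32 + 2 + 1, so 540^867 ≡ 1259·569·226·278·492·540 ≡ 1346 (mod 1427)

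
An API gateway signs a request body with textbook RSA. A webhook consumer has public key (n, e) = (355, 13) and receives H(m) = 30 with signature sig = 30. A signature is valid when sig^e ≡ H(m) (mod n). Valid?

sig^2 ≡ 30^2 = 900 ≡ 190
sig^4 ≡ 190^2 = 36100 ≡ 245
sig^8 ≡ 245^2 = 60025 ≡ 30
13 = 8 + 4 + 1, so sig^13 ≡ 30·245·30 ≡ 45 (mod 355)
45 ≠ 30, so verification fails.

no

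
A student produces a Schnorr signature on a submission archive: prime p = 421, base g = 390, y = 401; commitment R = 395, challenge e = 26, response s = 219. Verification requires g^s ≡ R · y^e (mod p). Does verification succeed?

passes

g^s mod p:
Squares mod 421: 390^1≡390, 390^2≡119, 390^4≡268, 390^8≡254, 390^16≡103, 390^32≡84, 390^64≡320, 390^128≡97
219 = 128 + 64 + 16 + 8 + 2 + 1, so 390^219 ≡ 97·320·103·254·119·390 ≡ 125 (mod 421)
R · y^e mod p:
Squares mod 421: 401^1≡401, 401^2≡400, 401^4≡20, 401^8≡400, 401^16≡20
26 = 16 + 8 + 2, so 401^26 ≡ 20·400·400 ≡ 400 (mod 421)
395·400 = 158000 ≡ 125 (mod 421)
125 ≡ 125 (mod 421); signature holds.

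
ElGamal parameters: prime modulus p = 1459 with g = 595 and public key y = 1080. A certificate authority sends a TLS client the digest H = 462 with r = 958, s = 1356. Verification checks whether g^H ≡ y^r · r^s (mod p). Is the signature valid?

Left side g^H mod p:
595^2 = 354025 ≡ 947
595^4 ≡ 947^2 = 896809 ≡ 983
595^8 ≡ 983^2 = 966289 ≡ 431
595^16 ≡ 431^2 = 185761 ≡ 468
595^32 ≡ 468^2 = 219024 ≡ 174
595^64 ≡ 174^2 = 30276 ≡ 1096
595^128 ≡ 1096^2 = 1201216 ≡ 459
595^256 ≡ 459^2 = 210681 ≡ 585
462 = 256 + 128 + 64 + 8 + 4 + 2, so 595^462 ≡ 585·459·1096·431·983·947 ≡ 1168 (mod 1459)
Right side y^r · r^s mod p:
1080^2 = 1166400 ≡ 659
1080^4 ≡ 659^2 = 434281 ≡ 958
1080^8 ≡ 958^2 = 917764 ≡ 53
1080^16 ≡ 53^2 = 2809 ≡ 1350
1080^32 ≡ 1350^2 = 1822500 ≡ 209
1080^64 ≡ 209^2 = 43681 ≡ 1370
1080^128 ≡ 1370^2 = 1876900 ≡ 626
1080^256 ≡ 626^2 = 391876 ≡ 864
1080^512 ≡ 864^2 = 746496 ≡ 947
958 = 512 + 256 + 128 + 32 + 16 + 8 + 4 + 2, so 1080^958 ≡ 947·864·626·209·1350·53·958·659 ≡ 864 (mod 1459)
958^2 = 917764 ≡ 53
958^4 ≡ 53^2 = 2809 ≡ 1350
958^8 ≡ 1350^2 = 1822500 ≡ 209
958^16 ≡ 209^2 = 43681 ≡ 1370
958^32 ≡ 1370^2 = 1876900 ≡ 626
958^64 ≡ 626^2 = 391876 ≡ 864
958^128 ≡ 864^2 = 746496 ≡ 947
958^256 ≡ 947^2 = 896809 ≡ 983
958^512 ≡ 983^2 = 966289 ≡ 431
958^1024 ≡ 431^2 = 185761 ≡ 468
1356 = 1024 + 256 + 64 + 8 + 4, so 958^1356 ≡ 468·983·864·209·1350 ≡ 59 (mod 1459)
864·59 = 50976 ≡ 1370 (mod 1459)
1168 ≠ 1370, so verification fails.

invalid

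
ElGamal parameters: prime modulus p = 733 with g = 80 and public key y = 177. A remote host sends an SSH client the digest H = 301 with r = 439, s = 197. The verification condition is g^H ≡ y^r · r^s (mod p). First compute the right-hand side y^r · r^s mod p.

357

177^439 mod 733 = 126
439^197 mod 733 = 125
y^r · r^s ≡ 126·125 = 15750 ≡ 357 (mod 733)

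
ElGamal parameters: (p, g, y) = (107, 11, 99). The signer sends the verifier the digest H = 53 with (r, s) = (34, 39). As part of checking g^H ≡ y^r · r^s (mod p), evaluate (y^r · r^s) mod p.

1

99^2 = 9801 ≡ 64
99^4 ≡ 64^2 = 4096 ≡ 30
99^8 ≡ 30^2 = 900 ≡ 44
99^16 ≡ 44^2 = 1936 ≡ 10
99^32 ≡ 10^2 = 100
34 = 32 + 2, so 99^34 ≡ 100·64 ≡ 87 (mod 107)
34^2 = 1156 ≡ 86
34^4 ≡ 86^2 = 7396 ≡ 13
34^8 ≡ 13^2 = 169 ≡ 62
34^16 ≡ 62^2 = 3844 ≡ 99
34^32 ≡ 99^2 = 9801 ≡ 64
39 = 32 + 4 + 2 + 1, so 34^39 ≡ 64·13·86·34 ≡ 16 (mod 107)
y^r · r^s ≡ 87·16 = 1392 ≡ 1 (mod 107)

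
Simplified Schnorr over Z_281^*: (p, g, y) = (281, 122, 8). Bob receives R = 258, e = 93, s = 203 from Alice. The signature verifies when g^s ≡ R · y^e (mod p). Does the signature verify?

verifies

g^s mod p:
122^2 = 14884 ≡ 272
122^4 ≡ 272^2 = 73984 ≡ 81
122^8 ≡ 81^2 = 6561 ≡ 98
122^16 ≡ 98^2 = 9604 ≡ 50
122^32 ≡ 50^2 = 2500 ≡ 252
122^64 ≡ 252^2 = 63504 ≡ 279
122^128 ≡ 279^2 = 77841 ≡ 4
203 = 128 + 64 + 8 + 2 + 1, so 122^203 ≡ 4·279·98·272·122 ≡ 129 (mod 281)
R · y^e mod p:
8^2 = 64
8^4 ≡ 64^2 = 4096 ≡ 162
8^8 ≡ 162^2 = 26244 ≡ 111
8^16 ≡ 111^2 = 12321 ≡ 238
8^32 ≡ 238^2 = 56644 ≡ 163
8^64 ≡ 163^2 = 26569 ≡ 155
93 = 64 + 16 + 8 + 4 + 1, so 8^93 ≡ 155·238·111·162·8 ≡ 141 (mod 281)
258·141 = 36378 ≡ 129 (mod 281)
129 ≡ 129 (mod 281); signature holds.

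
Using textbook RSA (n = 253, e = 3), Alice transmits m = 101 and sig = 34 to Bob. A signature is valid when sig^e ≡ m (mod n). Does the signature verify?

Squares mod 253: sig^1≡34, sig^2≡144
3 = 2 + 1, so sig^3 ≡ 144·34 ≡ 89 (mod 253)
sig^3 mod 253 = 89, but m = 101.

does not verify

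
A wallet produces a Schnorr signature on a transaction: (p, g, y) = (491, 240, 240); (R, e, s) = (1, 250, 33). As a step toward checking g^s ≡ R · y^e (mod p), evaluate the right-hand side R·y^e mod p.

240^2 = 57600 ≡ 153
240^4 ≡ 153^2 = 23409 ≡ 332
240^8 ≡ 332^2 = 110224 ≡ 240
240^16 ≡ 240^2 = 57600 ≡ 153
240^32 ≡ 153^2 = 23409 ≡ 332
240^64 ≡ 332^2 = 110224 ≡ 240
240^128 ≡ 240^2 = 57600 ≡ 153
250 = 128 + 64 + 32 + 16 + 8 + 2, so 240^250 ≡ 153·240·332·153·240·153 ≡ 138 (mod 491)
R · y^e ≡ 1·138 = 138 ≡ 138 (mod 491)

138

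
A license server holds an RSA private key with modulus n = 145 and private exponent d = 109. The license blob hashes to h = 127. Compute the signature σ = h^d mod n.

77

h^2 ≡ 127^2 = 16129 ≡ 34
h^4 ≡ 34^2 = 1156 ≡ 141
h^8 ≡ 141^2 = 19881 ≡ 16
h^16 ≡ 16^2 = 256 ≡ 111
h^32 ≡ 111^2 = 12321 ≡ 141
h^64 ≡ 141^2 = 19881 ≡ 16
109 = 64 + 32 + 8 + 4 + 1, so h^109 ≡ 16·141·16·141·127 ≡ 77 (mod 145)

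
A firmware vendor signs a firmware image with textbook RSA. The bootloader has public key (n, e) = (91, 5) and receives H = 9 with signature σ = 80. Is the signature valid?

invalid

σ^2 ≡ 80^2 = 6400 ≡ 30
σ^4 ≡ 30^2 = 900 ≡ 81
5 = 4 + 1, so σ^5 ≡ 81·80 ≡ 19 (mod 91)
19 ≠ 9, so verification fails.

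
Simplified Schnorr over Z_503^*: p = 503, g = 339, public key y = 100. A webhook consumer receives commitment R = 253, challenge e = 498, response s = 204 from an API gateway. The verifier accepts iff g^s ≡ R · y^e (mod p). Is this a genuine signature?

g^s mod p:
339^2 = 114921 ≡ 237
339^4 ≡ 237^2 = 56169 ≡ 336
339^8 ≡ 336^2 = 112896 ≡ 224
339^16 ≡ 224^2 = 50176 ≡ 379
339^32 ≡ 379^2 = 143641 ≡ 286
339^64 ≡ 286^2 = 81796 ≡ 310
339^128 ≡ 310^2 = 96100 ≡ 27
204 = 128 + 64 + 8 + 4, so 339^204 ≡ 27·310·224·336 ≡ 468 (mod 503)
R · y^e mod p:
100^2 = 10000 ≡ 443
100^4 ≡ 443^2 = 196249 ≡ 79
100^8 ≡ 79^2 = 6241 ≡ 205
100^16 ≡ 205^2 = 42025 ≡ 276
100^32 ≡ 276^2 = 76176 ≡ 223
100^64 ≡ 223^2 = 49729 ≡ 435
100^128 ≡ 435^2 = 189225 ≡ 97
100^256 ≡ 97^2 = 9409 ≡ 355
498 = 256 + 128 + 64 + 32 + 16 + 2, so 100^498 ≡ 355·97·435·223·276·443 ≡ 312 (mod 503)
253·312 = 78936 ≡ 468 (mod 503)
468 ≡ 468 (mod 503); signature holds.

genuine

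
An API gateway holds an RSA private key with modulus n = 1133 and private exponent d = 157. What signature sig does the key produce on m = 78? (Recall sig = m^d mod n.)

Squares mod 1133: m^1≡78, m^2≡419, m^4≡1079, m^8≡650, m^16≡1024, m^32≡551, m^64≡1090, m^128≡716
157 = 128 + 16 + 8 + 4 + 1, so m^157 ≡ 716·1024·650·1079·78 ≡ 672 (mod 1133)

672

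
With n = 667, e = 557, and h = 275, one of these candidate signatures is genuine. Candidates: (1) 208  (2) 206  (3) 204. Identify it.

Candidate 1: Squares mod 667: 208^1≡208, 208^2≡576, 208^4≡277, 208^8≡24, 208^16≡576, 208^32≡277, 208^64≡24, 208^128≡576, 208^256≡277, 208^512≡24; 557 = 512 + 32 + 8 + 4 + 1, so 208^557 ≡ 24·277·24·277·208 ≡ 622 (mod 667)
Candidate 2: Squares mod 667: 206^1≡206, 206^2≡415, 206^4≡139, 206^8≡645, 206^16≡484, 206^32≡139, 206^64≡645, 206^128≡484, 206^256≡139, 206^512≡645; 557 = 512 + 32 + 8 + 4 + 1, so 206^557 ≡ 645·139·645·139·206 ≡ 275 (mod 667)
  → matches h = 275
Candidate 3: Squares mod 667: 204^1≡204, 204^2≡262, 204^4≡610, 204^8≡581, 204^16≡59, 204^32≡146, 204^64≡639, 204^128≡117, 204^256≡349, 204^512≡407; 557 = 512 + 32 + 8 + 4 + 1, so 204^557 ≡ 407·146·581·610·204 ≡ 320 (mod 667)

2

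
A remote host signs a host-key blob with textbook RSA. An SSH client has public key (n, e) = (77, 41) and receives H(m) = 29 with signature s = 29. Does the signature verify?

verifies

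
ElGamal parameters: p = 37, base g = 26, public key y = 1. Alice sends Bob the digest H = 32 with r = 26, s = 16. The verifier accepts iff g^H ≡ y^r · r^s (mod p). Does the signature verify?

Left side g^H mod p:
Squares mod 37: 26^1≡26, 26^2≡10, 26^4≡26, 26^8≡10, 26^16≡26, 26^32≡10
26^32 ≡ 10 (mod 37)
Right side y^r · r^s mod p:
Squares mod 37: 1^1≡1, 1^2≡1, 1^4≡1, 1^8≡1, 1^16≡1
26 = 16 + 8 + 2, so 1^26 ≡ 1·1·1 ≡ 1 (mod 37)
Squares mod 37: 26^1≡26, 26^2≡10, 26^4≡26, 26^8≡10, 26^16≡26
26^16 ≡ 26 (mod 37)
1·26 = 26 ≡ 26 (mod 37)
10 ≠ 26, so verification fails.

does not verify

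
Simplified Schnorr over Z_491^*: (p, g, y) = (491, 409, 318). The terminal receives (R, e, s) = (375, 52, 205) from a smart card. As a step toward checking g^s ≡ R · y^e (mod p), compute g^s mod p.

Squares mod 491: 409^1≡409, 409^2≡341, 409^4≡405, 409^8≡31, 409^16≡470, 409^32≡441, 409^64≡45, 409^128≡61
205 = 128 + 64 + 8 + 4 + 1, so 409^205 ≡ 61·45·31·405·409 ≡ 51 (mod 491)

51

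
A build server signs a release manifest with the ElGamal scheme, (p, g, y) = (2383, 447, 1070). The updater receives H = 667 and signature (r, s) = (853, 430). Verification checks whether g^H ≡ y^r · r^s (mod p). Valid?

no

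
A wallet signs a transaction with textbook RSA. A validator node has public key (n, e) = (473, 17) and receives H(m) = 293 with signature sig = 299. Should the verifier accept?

accept

Squares mod 473: sig^1≡299, sig^2≡4, sig^4≡16, sig^8≡256, sig^16≡262
17 = 16 + 1, so sig^17 ≡ 262·299 ≡ 293 (mod 473)
Since 293 equals the digest 293, verification succeeds.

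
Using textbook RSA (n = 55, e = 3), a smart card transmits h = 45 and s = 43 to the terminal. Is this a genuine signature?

forged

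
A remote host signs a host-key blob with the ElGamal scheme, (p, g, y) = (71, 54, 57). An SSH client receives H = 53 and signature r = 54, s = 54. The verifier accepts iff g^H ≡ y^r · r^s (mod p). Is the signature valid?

invalid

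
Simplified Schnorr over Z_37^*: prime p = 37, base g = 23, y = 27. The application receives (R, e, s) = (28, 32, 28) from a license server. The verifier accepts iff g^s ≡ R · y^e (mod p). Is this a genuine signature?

forged

g^s mod p:
Squares mod 37: 23^1≡23, 23^2≡11, 23^4≡10, 23^8≡26, 23^16≡10
28 = 16 + 8 + 4, so 23^28 ≡ 10·26·10 ≡ 10 (mod 37)
R · y^e mod p:
Squares mod 37: 27^1≡27, 27^2≡26, 27^4≡10, 27^8≡26, 27^16≡10, 27^32≡26
27^32 ≡ 26 (mod 37)
28·26 = 728 ≡ 25 (mod 37)
10 ≠ 25; the check fails.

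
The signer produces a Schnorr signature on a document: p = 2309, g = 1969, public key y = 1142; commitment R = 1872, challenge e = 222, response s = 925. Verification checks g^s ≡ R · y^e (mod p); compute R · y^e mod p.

1142^2 = 1304164 ≡ 1888
1142^4 ≡ 1888^2 = 3564544 ≡ 1757
1142^8 ≡ 1757^2 = 3087049 ≡ 2225
1142^16 ≡ 2225^2 = 4950625 ≡ 129
1142^32 ≡ 129^2 = 16641 ≡ 478
1142^64 ≡ 478^2 = 228484 ≡ 2202
1142^128 ≡ 2202^2 = 4848804 ≡ 2213
222 = 128 + 64 + 16 + 8 + 4 + 2, so 1142^222 ≡ 2213·2202·129·2225·1757·1888 ≡ 683 (mod 2309)
R · y^e ≡ 1872·683 = 1278576 ≡ 1699 (mod 2309)

1699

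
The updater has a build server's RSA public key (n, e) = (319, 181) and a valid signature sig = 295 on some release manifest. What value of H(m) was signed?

sig^2 ≡ 295^2 = 87025 ≡ 257
sig^4 ≡ 257^2 = 66049 ≡ 16
sig^8 ≡ 16^2 = 256
sig^16 ≡ 256^2 = 65536 ≡ 141
sig^32 ≡ 141^2 = 19881 ≡ 103
sig^64 ≡ 103^2 = 10609 ≡ 82
sig^128 ≡ 82^2 = 6724 ≡ 25
181 = 128 + 32 + 16 + 4 + 1, so sig^181 ≡ 25·103·141·16·295 ≡ 64 (mod 319)

64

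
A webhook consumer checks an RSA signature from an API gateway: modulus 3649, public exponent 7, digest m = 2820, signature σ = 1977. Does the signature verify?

σ^7 mod 3649 = 2820
Since 2820 equals the digest 2820, verification succeeds.

verifies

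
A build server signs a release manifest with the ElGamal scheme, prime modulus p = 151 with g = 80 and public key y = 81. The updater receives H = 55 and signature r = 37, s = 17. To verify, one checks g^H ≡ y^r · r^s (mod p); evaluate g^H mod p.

105

Squares mod 151: 80^1≡80, 80^2≡58, 80^4≡42, 80^8≡103, 80^16≡39, 80^32≡11
55 = 32 + 16 + 4 + 2 + 1, so 80^55 ≡ 11·39·42·58·80 ≡ 105 (mod 151)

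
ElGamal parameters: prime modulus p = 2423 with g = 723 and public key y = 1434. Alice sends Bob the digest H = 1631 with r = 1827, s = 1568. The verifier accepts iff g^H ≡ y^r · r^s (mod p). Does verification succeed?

Left side g^H mod p:
723^1631 mod 2423 = 1486
Right side y^r · r^s mod p:
1434^1827 mod 2423 = 1194
1827^1568 mod 2423 = 2337
1194·2337 = 2790378 ≡ 1505 (mod 2423)
1486 ≠ 1505, so verification fails.

fails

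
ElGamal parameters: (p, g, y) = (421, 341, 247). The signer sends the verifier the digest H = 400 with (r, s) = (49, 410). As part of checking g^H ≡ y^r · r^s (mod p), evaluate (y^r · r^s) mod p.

247^2 = 61009 ≡ 385
247^4 ≡ 385^2 = 148225 ≡ 33
247^8 ≡ 33^2 = 1089 ≡ 247
247^16 ≡ 247^2 = 61009 ≡ 385
247^32 ≡ 385^2 = 148225 ≡ 33
49 = 32 + 16 + 1, so 247^49 ≡ 33·385·247 ≡ 1 (mod 421)
49^2 = 2401 ≡ 296
49^4 ≡ 296^2 = 87616 ≡ 48
49^8 ≡ 48^2 = 2304 ≡ 199
49^16 ≡ 199^2 = 39601 ≡ 27
49^32 ≡ 27^2 = 729 ≡ 308
49^64 ≡ 308^2 = 94864 ≡ 139
49^128 ≡ 139^2 = 19321 ≡ 376
49^256 ≡ 376^2 = 141376 ≡ 341
410 = 256 + 128 + 16 + 8 + 2, so 49^410 ≡ 341·376·27·199·296 ≡ 152 (mod 421)
y^r · r^s ≡ 1·152 = 152 ≡ 152 (mod 421)

152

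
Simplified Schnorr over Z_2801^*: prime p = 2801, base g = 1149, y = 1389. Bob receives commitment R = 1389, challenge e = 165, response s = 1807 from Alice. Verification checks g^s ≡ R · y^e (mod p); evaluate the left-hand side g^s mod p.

1149

1149^2 = 1320201 ≡ 930
1149^4 ≡ 930^2 = 864900 ≡ 2192
1149^8 ≡ 2192^2 = 4804864 ≡ 1149
1149^16 ≡ 1149^2 = 1320201 ≡ 930
1149^32 ≡ 930^2 = 864900 ≡ 2192
1149^64 ≡ 2192^2 = 4804864 ≡ 1149
1149^128 ≡ 1149^2 = 1320201 ≡ 930
1149^256 ≡ 930^2 = 864900 ≡ 2192
1149^512 ≡ 2192^2 = 4804864 ≡ 1149
1149^1024 ≡ 1149^2 = 1320201 ≡ 930
1807 = 1024 + 512 + 256 + 8 + 4 + 2 + 1, so 1149^1807 ≡ 930·1149·2192·1149·2192·930·1149 ≡ 1149 (mod 2801)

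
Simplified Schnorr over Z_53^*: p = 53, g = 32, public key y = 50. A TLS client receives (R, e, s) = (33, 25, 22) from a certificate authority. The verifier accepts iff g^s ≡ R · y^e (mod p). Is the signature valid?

valid

g^s mod p:
32^2 = 1024 ≡ 17
32^4 ≡ 17^2 = 289 ≡ 24
32^8 ≡ 24^2 = 576 ≡ 46
32^16 ≡ 46^2 = 2116 ≡ 49
22 = 16 + 4 + 2, so 32^22 ≡ 49·24·17 ≡ 11 (mod 53)
R · y^e mod p:
50^2 = 2500 ≡ 9
50^4 ≡ 9^2 = 81 ≡ 28
50^8 ≡ 28^2 = 784 ≡ 42
50^16 ≡ 42^2 = 1764 ≡ 15
25 = 16 + 8 + 1, so 50^25 ≡ 15·42·50 ≡ 18 (mod 53)
33·18 = 594 ≡ 11 (mod 53)
11 ≡ 11 (mod 53); signature holds.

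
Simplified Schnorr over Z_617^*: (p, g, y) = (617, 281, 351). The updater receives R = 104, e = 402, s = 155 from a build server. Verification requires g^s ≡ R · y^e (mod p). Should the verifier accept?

g^s mod p:
281^2 = 78961 ≡ 602
281^4 ≡ 602^2 = 362404 ≡ 225
281^8 ≡ 225^2 = 50625 ≡ 31
281^16 ≡ 31^2 = 961 ≡ 344
281^32 ≡ 344^2 = 118336 ≡ 489
281^64 ≡ 489^2 = 239121 ≡ 342
281^128 ≡ 342^2 = 116964 ≡ 351
155 = 128 + 16 + 8 + 2 + 1, so 281^155 ≡ 351·344·31·602·281 ≡ 399 (mod 617)
R · y^e mod p:
351^2 = 123201 ≡ 418
351^4 ≡ 418^2 = 174724 ≡ 113
351^8 ≡ 113^2 = 12769 ≡ 429
351^16 ≡ 429^2 = 184041 ≡ 175
351^32 ≡ 175^2 = 30625 ≡ 392
351^64 ≡ 392^2 = 153664 ≡ 31
351^128 ≡ 31^2 = 961 ≡ 344
351^256 ≡ 344^2 = 118336 ≡ 489
402 = 256 + 128 + 16 + 2, so 351^402 ≡ 489·344·175·418 ≡ 342 (mod 617)
104·342 = 35568 ≡ 399 (mod 617)
399 ≡ 399 (mod 617); signature holds.

accept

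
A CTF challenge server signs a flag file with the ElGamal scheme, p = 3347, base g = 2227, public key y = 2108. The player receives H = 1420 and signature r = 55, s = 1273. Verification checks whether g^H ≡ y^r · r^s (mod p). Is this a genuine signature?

genuine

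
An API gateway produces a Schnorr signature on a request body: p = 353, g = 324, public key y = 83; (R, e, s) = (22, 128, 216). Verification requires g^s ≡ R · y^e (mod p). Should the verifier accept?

g^s mod p:
324^2 = 104976 ≡ 135
324^4 ≡ 135^2 = 18225 ≡ 222
324^8 ≡ 222^2 = 49284 ≡ 217
324^16 ≡ 217^2 = 47089 ≡ 140
324^32 ≡ 140^2 = 19600 ≡ 185
324^64 ≡ 185^2 = 34225 ≡ 337
324^128 ≡ 337^2 = 113569 ≡ 256
216 = 128 + 64 + 16 + 8, so 324^216 ≡ 256·337·140·217 ≡ 256 (mod 353)
R · y^e mod p:
83^2 = 6889 ≡ 182
83^4 ≡ 182^2 = 33124 ≡ 295
83^8 ≡ 295^2 = 87025 ≡ 187
83^16 ≡ 187^2 = 34969 ≡ 22
83^32 ≡ 22^2 = 484 ≡ 131
83^64 ≡ 131^2 = 17161 ≡ 217
83^128 ≡ 217^2 = 47089 ≡ 140
22·140 = 3080 ≡ 256 (mod 353)
256 ≡ 256 (mod 353); signature holds.

accept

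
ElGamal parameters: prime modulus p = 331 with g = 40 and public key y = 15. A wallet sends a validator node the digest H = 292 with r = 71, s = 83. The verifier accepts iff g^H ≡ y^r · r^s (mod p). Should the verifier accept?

reject

Left side g^H mod p:
Squares mod 331: 40^1≡40, 40^2≡276, 40^4≡46, 40^8≡130, 40^16≡19, 40^32≡30, 40^64≡238, 40^128≡43, 40^256≡194
292 = 256 + 32 + 4, so 40^292 ≡ 194·30·46 ≡ 272 (mod 331)
Right side y^r · r^s mod p:
Squares mod 331: 15^1≡15, 15^2≡225, 15^4≡313, 15^8≡324, 15^16≡49, 15^32≡84, 15^64≡105
71 = 64 + 4 + 2 + 1, so 15^71 ≡ 105·313·225·15 ≡ 282 (mod 331)
Squares mod 331: 71^1≡71, 71^2≡76, 71^4≡149, 71^8≡24, 71^16≡245, 71^32≡114, 71^64≡87
83 = 64 + 16 + 2 + 1, so 71^83 ≡ 87·245·76·71 ≡ 191 (mod 331)
282·191 = 53862 ≡ 240 (mod 331)
272 ≠ 240, so verification fails.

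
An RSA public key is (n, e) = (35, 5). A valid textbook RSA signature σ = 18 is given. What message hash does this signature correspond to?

σ^2 ≡ 18^2 = 324 ≡ 9
σ^4 ≡ 9^2 = 81 ≡ 11
5 = 4 + 1, so σ^5 ≡ 11·18 ≡ 23 (mod 35)

23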